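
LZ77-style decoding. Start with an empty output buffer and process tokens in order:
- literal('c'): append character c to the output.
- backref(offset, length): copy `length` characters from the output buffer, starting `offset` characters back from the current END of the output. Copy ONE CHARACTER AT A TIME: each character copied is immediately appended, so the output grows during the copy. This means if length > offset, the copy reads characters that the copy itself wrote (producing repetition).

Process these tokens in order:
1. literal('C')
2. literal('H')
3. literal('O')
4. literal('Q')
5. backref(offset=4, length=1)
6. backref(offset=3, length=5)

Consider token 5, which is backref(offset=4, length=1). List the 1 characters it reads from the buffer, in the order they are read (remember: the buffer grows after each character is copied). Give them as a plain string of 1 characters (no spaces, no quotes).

Answer: C

Derivation:
Token 1: literal('C'). Output: "C"
Token 2: literal('H'). Output: "CH"
Token 3: literal('O'). Output: "CHO"
Token 4: literal('Q'). Output: "CHOQ"
Token 5: backref(off=4, len=1). Buffer before: "CHOQ" (len 4)
  byte 1: read out[0]='C', append. Buffer now: "CHOQC"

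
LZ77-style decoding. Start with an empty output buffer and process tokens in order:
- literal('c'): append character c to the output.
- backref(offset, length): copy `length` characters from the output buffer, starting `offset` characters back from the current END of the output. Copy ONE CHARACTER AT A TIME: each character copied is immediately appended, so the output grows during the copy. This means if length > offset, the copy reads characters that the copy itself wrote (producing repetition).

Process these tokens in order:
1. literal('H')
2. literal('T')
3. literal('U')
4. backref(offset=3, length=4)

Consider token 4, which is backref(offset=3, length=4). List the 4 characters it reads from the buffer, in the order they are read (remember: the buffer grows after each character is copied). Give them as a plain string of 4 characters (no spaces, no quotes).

Token 1: literal('H'). Output: "H"
Token 2: literal('T'). Output: "HT"
Token 3: literal('U'). Output: "HTU"
Token 4: backref(off=3, len=4). Buffer before: "HTU" (len 3)
  byte 1: read out[0]='H', append. Buffer now: "HTUH"
  byte 2: read out[1]='T', append. Buffer now: "HTUHT"
  byte 3: read out[2]='U', append. Buffer now: "HTUHTU"
  byte 4: read out[3]='H', append. Buffer now: "HTUHTUH"

Answer: HTUH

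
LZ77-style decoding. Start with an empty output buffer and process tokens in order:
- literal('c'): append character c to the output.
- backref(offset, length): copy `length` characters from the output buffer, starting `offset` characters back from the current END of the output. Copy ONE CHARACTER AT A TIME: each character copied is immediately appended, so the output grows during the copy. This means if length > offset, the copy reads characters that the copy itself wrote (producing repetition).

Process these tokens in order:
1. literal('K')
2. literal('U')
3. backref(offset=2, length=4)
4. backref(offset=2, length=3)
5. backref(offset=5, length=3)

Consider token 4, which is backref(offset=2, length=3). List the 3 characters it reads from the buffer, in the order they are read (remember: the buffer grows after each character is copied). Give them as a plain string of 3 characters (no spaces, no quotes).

Answer: KUK

Derivation:
Token 1: literal('K'). Output: "K"
Token 2: literal('U'). Output: "KU"
Token 3: backref(off=2, len=4) (overlapping!). Copied 'KUKU' from pos 0. Output: "KUKUKU"
Token 4: backref(off=2, len=3). Buffer before: "KUKUKU" (len 6)
  byte 1: read out[4]='K', append. Buffer now: "KUKUKUK"
  byte 2: read out[5]='U', append. Buffer now: "KUKUKUKU"
  byte 3: read out[6]='K', append. Buffer now: "KUKUKUKUK"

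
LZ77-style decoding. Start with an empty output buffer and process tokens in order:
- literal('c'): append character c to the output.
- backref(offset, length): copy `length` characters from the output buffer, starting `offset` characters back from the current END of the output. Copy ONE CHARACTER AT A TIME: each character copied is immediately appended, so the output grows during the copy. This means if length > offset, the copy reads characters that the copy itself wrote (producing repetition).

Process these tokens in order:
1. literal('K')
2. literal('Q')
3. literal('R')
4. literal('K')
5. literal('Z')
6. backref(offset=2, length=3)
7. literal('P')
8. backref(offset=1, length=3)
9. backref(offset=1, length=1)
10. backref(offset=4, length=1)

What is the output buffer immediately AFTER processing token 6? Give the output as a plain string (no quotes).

Token 1: literal('K'). Output: "K"
Token 2: literal('Q'). Output: "KQ"
Token 3: literal('R'). Output: "KQR"
Token 4: literal('K'). Output: "KQRK"
Token 5: literal('Z'). Output: "KQRKZ"
Token 6: backref(off=2, len=3) (overlapping!). Copied 'KZK' from pos 3. Output: "KQRKZKZK"

Answer: KQRKZKZK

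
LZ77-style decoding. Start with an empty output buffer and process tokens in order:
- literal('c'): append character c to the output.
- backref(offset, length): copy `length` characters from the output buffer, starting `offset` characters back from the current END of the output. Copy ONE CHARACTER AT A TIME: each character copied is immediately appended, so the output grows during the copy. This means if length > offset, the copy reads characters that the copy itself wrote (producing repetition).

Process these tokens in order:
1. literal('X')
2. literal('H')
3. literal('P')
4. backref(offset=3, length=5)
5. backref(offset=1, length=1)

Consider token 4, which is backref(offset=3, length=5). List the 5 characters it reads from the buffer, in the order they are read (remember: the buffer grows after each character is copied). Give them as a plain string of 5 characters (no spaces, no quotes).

Token 1: literal('X'). Output: "X"
Token 2: literal('H'). Output: "XH"
Token 3: literal('P'). Output: "XHP"
Token 4: backref(off=3, len=5). Buffer before: "XHP" (len 3)
  byte 1: read out[0]='X', append. Buffer now: "XHPX"
  byte 2: read out[1]='H', append. Buffer now: "XHPXH"
  byte 3: read out[2]='P', append. Buffer now: "XHPXHP"
  byte 4: read out[3]='X', append. Buffer now: "XHPXHPX"
  byte 5: read out[4]='H', append. Buffer now: "XHPXHPXH"

Answer: XHPXH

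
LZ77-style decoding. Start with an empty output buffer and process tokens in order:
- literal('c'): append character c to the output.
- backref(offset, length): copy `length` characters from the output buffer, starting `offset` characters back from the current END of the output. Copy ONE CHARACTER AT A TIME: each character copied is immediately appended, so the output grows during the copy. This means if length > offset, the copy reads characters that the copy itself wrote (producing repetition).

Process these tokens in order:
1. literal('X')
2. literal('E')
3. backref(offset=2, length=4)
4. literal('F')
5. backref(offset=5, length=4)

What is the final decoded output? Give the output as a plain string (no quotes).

Token 1: literal('X'). Output: "X"
Token 2: literal('E'). Output: "XE"
Token 3: backref(off=2, len=4) (overlapping!). Copied 'XEXE' from pos 0. Output: "XEXEXE"
Token 4: literal('F'). Output: "XEXEXEF"
Token 5: backref(off=5, len=4). Copied 'XEXE' from pos 2. Output: "XEXEXEFXEXE"

Answer: XEXEXEFXEXE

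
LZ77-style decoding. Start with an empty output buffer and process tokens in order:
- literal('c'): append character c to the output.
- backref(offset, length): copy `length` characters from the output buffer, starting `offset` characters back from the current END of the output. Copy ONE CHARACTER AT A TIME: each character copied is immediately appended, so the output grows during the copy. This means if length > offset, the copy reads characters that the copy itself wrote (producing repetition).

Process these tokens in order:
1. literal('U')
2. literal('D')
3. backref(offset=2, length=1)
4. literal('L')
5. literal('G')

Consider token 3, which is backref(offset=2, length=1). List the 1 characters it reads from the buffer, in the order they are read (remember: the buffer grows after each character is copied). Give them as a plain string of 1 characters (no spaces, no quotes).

Answer: U

Derivation:
Token 1: literal('U'). Output: "U"
Token 2: literal('D'). Output: "UD"
Token 3: backref(off=2, len=1). Buffer before: "UD" (len 2)
  byte 1: read out[0]='U', append. Buffer now: "UDU"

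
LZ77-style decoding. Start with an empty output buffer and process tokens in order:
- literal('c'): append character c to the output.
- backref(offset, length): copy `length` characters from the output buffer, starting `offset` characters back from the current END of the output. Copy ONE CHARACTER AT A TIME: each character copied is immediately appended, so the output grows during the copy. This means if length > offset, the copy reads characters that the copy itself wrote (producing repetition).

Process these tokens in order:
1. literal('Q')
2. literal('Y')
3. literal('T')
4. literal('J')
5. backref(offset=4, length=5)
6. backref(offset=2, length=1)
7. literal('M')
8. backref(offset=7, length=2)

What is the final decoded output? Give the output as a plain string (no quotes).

Token 1: literal('Q'). Output: "Q"
Token 2: literal('Y'). Output: "QY"
Token 3: literal('T'). Output: "QYT"
Token 4: literal('J'). Output: "QYTJ"
Token 5: backref(off=4, len=5) (overlapping!). Copied 'QYTJQ' from pos 0. Output: "QYTJQYTJQ"
Token 6: backref(off=2, len=1). Copied 'J' from pos 7. Output: "QYTJQYTJQJ"
Token 7: literal('M'). Output: "QYTJQYTJQJM"
Token 8: backref(off=7, len=2). Copied 'QY' from pos 4. Output: "QYTJQYTJQJMQY"

Answer: QYTJQYTJQJMQY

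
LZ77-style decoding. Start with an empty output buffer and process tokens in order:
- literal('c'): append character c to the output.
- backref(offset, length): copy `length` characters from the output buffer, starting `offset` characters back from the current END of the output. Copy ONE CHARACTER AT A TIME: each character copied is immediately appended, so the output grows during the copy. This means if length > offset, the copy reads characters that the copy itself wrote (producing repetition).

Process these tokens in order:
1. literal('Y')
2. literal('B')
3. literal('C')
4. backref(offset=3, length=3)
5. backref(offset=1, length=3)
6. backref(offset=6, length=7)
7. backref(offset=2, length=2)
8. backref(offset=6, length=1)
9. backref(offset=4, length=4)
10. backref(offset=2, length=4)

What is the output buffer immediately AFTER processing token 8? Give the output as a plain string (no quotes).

Answer: YBCYBCCCCYBCCCCYCYC

Derivation:
Token 1: literal('Y'). Output: "Y"
Token 2: literal('B'). Output: "YB"
Token 3: literal('C'). Output: "YBC"
Token 4: backref(off=3, len=3). Copied 'YBC' from pos 0. Output: "YBCYBC"
Token 5: backref(off=1, len=3) (overlapping!). Copied 'CCC' from pos 5. Output: "YBCYBCCCC"
Token 6: backref(off=6, len=7) (overlapping!). Copied 'YBCCCCY' from pos 3. Output: "YBCYBCCCCYBCCCCY"
Token 7: backref(off=2, len=2). Copied 'CY' from pos 14. Output: "YBCYBCCCCYBCCCCYCY"
Token 8: backref(off=6, len=1). Copied 'C' from pos 12. Output: "YBCYBCCCCYBCCCCYCYC"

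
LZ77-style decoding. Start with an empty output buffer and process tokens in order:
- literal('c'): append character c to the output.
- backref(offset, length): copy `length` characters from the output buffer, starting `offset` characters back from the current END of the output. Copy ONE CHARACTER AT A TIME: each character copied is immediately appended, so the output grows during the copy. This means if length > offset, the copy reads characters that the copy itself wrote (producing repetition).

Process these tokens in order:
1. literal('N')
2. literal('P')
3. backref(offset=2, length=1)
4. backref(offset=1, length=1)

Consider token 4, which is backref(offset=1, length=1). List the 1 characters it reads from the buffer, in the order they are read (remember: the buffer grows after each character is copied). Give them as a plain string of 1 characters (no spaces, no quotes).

Answer: N

Derivation:
Token 1: literal('N'). Output: "N"
Token 2: literal('P'). Output: "NP"
Token 3: backref(off=2, len=1). Copied 'N' from pos 0. Output: "NPN"
Token 4: backref(off=1, len=1). Buffer before: "NPN" (len 3)
  byte 1: read out[2]='N', append. Buffer now: "NPNN"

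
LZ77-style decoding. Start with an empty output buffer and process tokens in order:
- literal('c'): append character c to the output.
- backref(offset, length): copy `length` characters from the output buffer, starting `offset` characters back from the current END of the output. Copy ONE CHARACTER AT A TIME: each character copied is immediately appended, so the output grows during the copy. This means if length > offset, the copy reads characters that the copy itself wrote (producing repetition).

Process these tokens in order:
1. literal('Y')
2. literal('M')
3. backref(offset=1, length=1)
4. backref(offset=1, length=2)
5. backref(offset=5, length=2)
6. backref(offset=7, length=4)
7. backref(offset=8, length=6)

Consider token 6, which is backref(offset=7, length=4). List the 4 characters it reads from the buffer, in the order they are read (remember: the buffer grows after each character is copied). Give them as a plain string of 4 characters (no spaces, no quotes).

Answer: YMMM

Derivation:
Token 1: literal('Y'). Output: "Y"
Token 2: literal('M'). Output: "YM"
Token 3: backref(off=1, len=1). Copied 'M' from pos 1. Output: "YMM"
Token 4: backref(off=1, len=2) (overlapping!). Copied 'MM' from pos 2. Output: "YMMMM"
Token 5: backref(off=5, len=2). Copied 'YM' from pos 0. Output: "YMMMMYM"
Token 6: backref(off=7, len=4). Buffer before: "YMMMMYM" (len 7)
  byte 1: read out[0]='Y', append. Buffer now: "YMMMMYMY"
  byte 2: read out[1]='M', append. Buffer now: "YMMMMYMYM"
  byte 3: read out[2]='M', append. Buffer now: "YMMMMYMYMM"
  byte 4: read out[3]='M', append. Buffer now: "YMMMMYMYMMM"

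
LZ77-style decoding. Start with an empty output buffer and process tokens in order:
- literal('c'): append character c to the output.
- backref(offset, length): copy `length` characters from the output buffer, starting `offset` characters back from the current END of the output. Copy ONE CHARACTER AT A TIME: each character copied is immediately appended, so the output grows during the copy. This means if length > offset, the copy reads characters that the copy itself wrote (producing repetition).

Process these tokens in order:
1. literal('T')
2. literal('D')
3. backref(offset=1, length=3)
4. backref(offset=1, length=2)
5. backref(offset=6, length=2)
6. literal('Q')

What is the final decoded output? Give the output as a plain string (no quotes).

Token 1: literal('T'). Output: "T"
Token 2: literal('D'). Output: "TD"
Token 3: backref(off=1, len=3) (overlapping!). Copied 'DDD' from pos 1. Output: "TDDDD"
Token 4: backref(off=1, len=2) (overlapping!). Copied 'DD' from pos 4. Output: "TDDDDDD"
Token 5: backref(off=6, len=2). Copied 'DD' from pos 1. Output: "TDDDDDDDD"
Token 6: literal('Q'). Output: "TDDDDDDDDQ"

Answer: TDDDDDDDDQ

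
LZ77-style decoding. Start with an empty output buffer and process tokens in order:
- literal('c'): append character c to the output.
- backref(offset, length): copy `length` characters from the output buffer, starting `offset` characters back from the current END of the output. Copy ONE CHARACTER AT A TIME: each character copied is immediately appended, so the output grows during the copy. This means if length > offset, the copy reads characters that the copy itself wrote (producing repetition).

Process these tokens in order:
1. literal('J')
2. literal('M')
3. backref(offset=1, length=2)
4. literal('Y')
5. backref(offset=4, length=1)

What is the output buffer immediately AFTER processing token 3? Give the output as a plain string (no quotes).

Token 1: literal('J'). Output: "J"
Token 2: literal('M'). Output: "JM"
Token 3: backref(off=1, len=2) (overlapping!). Copied 'MM' from pos 1. Output: "JMMM"

Answer: JMMM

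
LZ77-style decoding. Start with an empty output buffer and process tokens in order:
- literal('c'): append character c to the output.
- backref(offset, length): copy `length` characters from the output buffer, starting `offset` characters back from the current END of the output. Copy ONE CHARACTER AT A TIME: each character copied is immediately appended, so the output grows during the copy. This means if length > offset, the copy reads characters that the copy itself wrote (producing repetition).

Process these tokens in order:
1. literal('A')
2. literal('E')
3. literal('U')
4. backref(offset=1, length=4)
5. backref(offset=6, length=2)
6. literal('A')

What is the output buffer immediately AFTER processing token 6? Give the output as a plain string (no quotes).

Answer: AEUUUUUEUA

Derivation:
Token 1: literal('A'). Output: "A"
Token 2: literal('E'). Output: "AE"
Token 3: literal('U'). Output: "AEU"
Token 4: backref(off=1, len=4) (overlapping!). Copied 'UUUU' from pos 2. Output: "AEUUUUU"
Token 5: backref(off=6, len=2). Copied 'EU' from pos 1. Output: "AEUUUUUEU"
Token 6: literal('A'). Output: "AEUUUUUEUA"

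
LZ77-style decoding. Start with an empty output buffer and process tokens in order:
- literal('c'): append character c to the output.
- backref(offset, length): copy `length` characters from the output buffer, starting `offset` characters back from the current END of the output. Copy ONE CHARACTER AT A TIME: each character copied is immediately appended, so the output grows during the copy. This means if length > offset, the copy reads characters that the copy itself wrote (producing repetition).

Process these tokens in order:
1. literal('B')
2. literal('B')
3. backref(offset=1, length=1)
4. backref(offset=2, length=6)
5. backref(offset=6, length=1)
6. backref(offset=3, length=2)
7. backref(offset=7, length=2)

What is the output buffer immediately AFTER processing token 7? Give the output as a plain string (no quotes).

Answer: BBBBBBBBBBBBBB

Derivation:
Token 1: literal('B'). Output: "B"
Token 2: literal('B'). Output: "BB"
Token 3: backref(off=1, len=1). Copied 'B' from pos 1. Output: "BBB"
Token 4: backref(off=2, len=6) (overlapping!). Copied 'BBBBBB' from pos 1. Output: "BBBBBBBBB"
Token 5: backref(off=6, len=1). Copied 'B' from pos 3. Output: "BBBBBBBBBB"
Token 6: backref(off=3, len=2). Copied 'BB' from pos 7. Output: "BBBBBBBBBBBB"
Token 7: backref(off=7, len=2). Copied 'BB' from pos 5. Output: "BBBBBBBBBBBBBB"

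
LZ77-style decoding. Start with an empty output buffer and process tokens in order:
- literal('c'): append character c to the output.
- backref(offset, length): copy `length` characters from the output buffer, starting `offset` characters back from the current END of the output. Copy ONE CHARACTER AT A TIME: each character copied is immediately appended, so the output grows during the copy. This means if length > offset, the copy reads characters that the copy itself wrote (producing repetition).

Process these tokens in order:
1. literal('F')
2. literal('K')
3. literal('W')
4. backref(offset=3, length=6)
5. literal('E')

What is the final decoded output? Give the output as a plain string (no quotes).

Answer: FKWFKWFKWE

Derivation:
Token 1: literal('F'). Output: "F"
Token 2: literal('K'). Output: "FK"
Token 3: literal('W'). Output: "FKW"
Token 4: backref(off=3, len=6) (overlapping!). Copied 'FKWFKW' from pos 0. Output: "FKWFKWFKW"
Token 5: literal('E'). Output: "FKWFKWFKWE"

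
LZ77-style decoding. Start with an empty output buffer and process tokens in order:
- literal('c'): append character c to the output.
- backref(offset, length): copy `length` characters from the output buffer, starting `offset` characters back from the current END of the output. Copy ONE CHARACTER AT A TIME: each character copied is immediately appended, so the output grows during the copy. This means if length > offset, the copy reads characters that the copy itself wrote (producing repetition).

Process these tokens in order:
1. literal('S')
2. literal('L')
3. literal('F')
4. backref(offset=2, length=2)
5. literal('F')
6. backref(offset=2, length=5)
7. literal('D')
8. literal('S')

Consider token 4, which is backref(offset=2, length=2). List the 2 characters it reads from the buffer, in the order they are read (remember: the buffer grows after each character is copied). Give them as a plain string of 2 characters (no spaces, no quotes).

Answer: LF

Derivation:
Token 1: literal('S'). Output: "S"
Token 2: literal('L'). Output: "SL"
Token 3: literal('F'). Output: "SLF"
Token 4: backref(off=2, len=2). Buffer before: "SLF" (len 3)
  byte 1: read out[1]='L', append. Buffer now: "SLFL"
  byte 2: read out[2]='F', append. Buffer now: "SLFLF"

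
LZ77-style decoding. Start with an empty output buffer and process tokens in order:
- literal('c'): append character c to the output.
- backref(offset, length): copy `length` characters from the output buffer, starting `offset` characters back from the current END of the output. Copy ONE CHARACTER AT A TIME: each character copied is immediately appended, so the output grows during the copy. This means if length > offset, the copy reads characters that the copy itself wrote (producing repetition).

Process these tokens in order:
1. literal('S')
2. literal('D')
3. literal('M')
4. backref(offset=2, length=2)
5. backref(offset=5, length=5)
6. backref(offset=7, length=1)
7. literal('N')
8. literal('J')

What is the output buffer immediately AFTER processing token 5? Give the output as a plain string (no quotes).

Token 1: literal('S'). Output: "S"
Token 2: literal('D'). Output: "SD"
Token 3: literal('M'). Output: "SDM"
Token 4: backref(off=2, len=2). Copied 'DM' from pos 1. Output: "SDMDM"
Token 5: backref(off=5, len=5). Copied 'SDMDM' from pos 0. Output: "SDMDMSDMDM"

Answer: SDMDMSDMDM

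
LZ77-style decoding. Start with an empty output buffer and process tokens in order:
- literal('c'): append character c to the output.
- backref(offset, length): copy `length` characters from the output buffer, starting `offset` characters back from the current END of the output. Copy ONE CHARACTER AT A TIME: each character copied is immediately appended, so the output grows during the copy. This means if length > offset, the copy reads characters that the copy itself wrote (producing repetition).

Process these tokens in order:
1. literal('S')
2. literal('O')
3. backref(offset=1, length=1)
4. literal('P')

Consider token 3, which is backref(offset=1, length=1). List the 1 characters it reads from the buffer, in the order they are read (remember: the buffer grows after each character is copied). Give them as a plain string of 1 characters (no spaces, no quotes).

Answer: O

Derivation:
Token 1: literal('S'). Output: "S"
Token 2: literal('O'). Output: "SO"
Token 3: backref(off=1, len=1). Buffer before: "SO" (len 2)
  byte 1: read out[1]='O', append. Buffer now: "SOO"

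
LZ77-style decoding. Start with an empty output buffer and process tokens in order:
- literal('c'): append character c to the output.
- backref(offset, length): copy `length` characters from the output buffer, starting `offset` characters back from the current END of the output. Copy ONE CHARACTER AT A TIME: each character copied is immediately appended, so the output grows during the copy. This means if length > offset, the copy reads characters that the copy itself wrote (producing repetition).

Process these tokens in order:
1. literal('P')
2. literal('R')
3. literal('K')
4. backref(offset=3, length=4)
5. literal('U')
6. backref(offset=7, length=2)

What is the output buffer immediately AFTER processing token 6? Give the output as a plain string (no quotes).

Answer: PRKPRKPURK

Derivation:
Token 1: literal('P'). Output: "P"
Token 2: literal('R'). Output: "PR"
Token 3: literal('K'). Output: "PRK"
Token 4: backref(off=3, len=4) (overlapping!). Copied 'PRKP' from pos 0. Output: "PRKPRKP"
Token 5: literal('U'). Output: "PRKPRKPU"
Token 6: backref(off=7, len=2). Copied 'RK' from pos 1. Output: "PRKPRKPURK"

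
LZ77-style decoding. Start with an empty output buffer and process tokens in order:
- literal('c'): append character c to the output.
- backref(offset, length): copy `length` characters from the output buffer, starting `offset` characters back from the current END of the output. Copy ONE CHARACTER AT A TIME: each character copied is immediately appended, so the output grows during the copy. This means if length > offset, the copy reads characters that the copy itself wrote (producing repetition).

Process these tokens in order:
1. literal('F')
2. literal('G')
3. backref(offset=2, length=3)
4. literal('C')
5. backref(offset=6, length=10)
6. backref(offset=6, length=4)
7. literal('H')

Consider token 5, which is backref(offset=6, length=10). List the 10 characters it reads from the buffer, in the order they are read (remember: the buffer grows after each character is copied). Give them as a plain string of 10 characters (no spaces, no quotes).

Token 1: literal('F'). Output: "F"
Token 2: literal('G'). Output: "FG"
Token 3: backref(off=2, len=3) (overlapping!). Copied 'FGF' from pos 0. Output: "FGFGF"
Token 4: literal('C'). Output: "FGFGFC"
Token 5: backref(off=6, len=10). Buffer before: "FGFGFC" (len 6)
  byte 1: read out[0]='F', append. Buffer now: "FGFGFCF"
  byte 2: read out[1]='G', append. Buffer now: "FGFGFCFG"
  byte 3: read out[2]='F', append. Buffer now: "FGFGFCFGF"
  byte 4: read out[3]='G', append. Buffer now: "FGFGFCFGFG"
  byte 5: read out[4]='F', append. Buffer now: "FGFGFCFGFGF"
  byte 6: read out[5]='C', append. Buffer now: "FGFGFCFGFGFC"
  byte 7: read out[6]='F', append. Buffer now: "FGFGFCFGFGFCF"
  byte 8: read out[7]='G', append. Buffer now: "FGFGFCFGFGFCFG"
  byte 9: read out[8]='F', append. Buffer now: "FGFGFCFGFGFCFGF"
  byte 10: read out[9]='G', append. Buffer now: "FGFGFCFGFGFCFGFG"

Answer: FGFGFCFGFG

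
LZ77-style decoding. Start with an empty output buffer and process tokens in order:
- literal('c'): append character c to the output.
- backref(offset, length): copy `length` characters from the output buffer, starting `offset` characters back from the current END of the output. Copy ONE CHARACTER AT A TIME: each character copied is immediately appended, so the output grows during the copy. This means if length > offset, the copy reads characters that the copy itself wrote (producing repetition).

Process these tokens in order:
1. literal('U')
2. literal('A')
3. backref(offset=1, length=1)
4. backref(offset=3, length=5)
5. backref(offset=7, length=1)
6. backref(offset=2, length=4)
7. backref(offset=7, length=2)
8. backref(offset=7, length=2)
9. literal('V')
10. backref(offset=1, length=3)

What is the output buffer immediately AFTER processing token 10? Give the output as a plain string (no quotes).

Token 1: literal('U'). Output: "U"
Token 2: literal('A'). Output: "UA"
Token 3: backref(off=1, len=1). Copied 'A' from pos 1. Output: "UAA"
Token 4: backref(off=3, len=5) (overlapping!). Copied 'UAAUA' from pos 0. Output: "UAAUAAUA"
Token 5: backref(off=7, len=1). Copied 'A' from pos 1. Output: "UAAUAAUAA"
Token 6: backref(off=2, len=4) (overlapping!). Copied 'AAAA' from pos 7. Output: "UAAUAAUAAAAAA"
Token 7: backref(off=7, len=2). Copied 'UA' from pos 6. Output: "UAAUAAUAAAAAAUA"
Token 8: backref(off=7, len=2). Copied 'AA' from pos 8. Output: "UAAUAAUAAAAAAUAAA"
Token 9: literal('V'). Output: "UAAUAAUAAAAAAUAAAV"
Token 10: backref(off=1, len=3) (overlapping!). Copied 'VVV' from pos 17. Output: "UAAUAAUAAAAAAUAAAVVVV"

Answer: UAAUAAUAAAAAAUAAAVVVV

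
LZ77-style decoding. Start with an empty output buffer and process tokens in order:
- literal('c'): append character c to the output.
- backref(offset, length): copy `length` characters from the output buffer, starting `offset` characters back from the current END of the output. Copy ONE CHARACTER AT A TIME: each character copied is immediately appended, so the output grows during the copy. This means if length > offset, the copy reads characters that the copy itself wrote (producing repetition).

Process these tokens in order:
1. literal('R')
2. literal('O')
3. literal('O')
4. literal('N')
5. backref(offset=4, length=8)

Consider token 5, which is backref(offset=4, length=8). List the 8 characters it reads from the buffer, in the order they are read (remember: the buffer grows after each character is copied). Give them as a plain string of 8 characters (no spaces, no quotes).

Answer: ROONROON

Derivation:
Token 1: literal('R'). Output: "R"
Token 2: literal('O'). Output: "RO"
Token 3: literal('O'). Output: "ROO"
Token 4: literal('N'). Output: "ROON"
Token 5: backref(off=4, len=8). Buffer before: "ROON" (len 4)
  byte 1: read out[0]='R', append. Buffer now: "ROONR"
  byte 2: read out[1]='O', append. Buffer now: "ROONRO"
  byte 3: read out[2]='O', append. Buffer now: "ROONROO"
  byte 4: read out[3]='N', append. Buffer now: "ROONROON"
  byte 5: read out[4]='R', append. Buffer now: "ROONROONR"
  byte 6: read out[5]='O', append. Buffer now: "ROONROONRO"
  byte 7: read out[6]='O', append. Buffer now: "ROONROONROO"
  byte 8: read out[7]='N', append. Buffer now: "ROONROONROON"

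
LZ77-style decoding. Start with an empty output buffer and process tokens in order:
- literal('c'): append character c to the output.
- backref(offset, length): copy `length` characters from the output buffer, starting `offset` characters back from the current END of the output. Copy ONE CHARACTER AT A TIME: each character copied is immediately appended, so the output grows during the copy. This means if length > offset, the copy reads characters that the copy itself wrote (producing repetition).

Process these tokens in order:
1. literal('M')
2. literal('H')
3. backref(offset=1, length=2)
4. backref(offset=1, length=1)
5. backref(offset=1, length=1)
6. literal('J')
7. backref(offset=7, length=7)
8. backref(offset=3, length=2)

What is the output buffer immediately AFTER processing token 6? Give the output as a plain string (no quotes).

Answer: MHHHHHJ

Derivation:
Token 1: literal('M'). Output: "M"
Token 2: literal('H'). Output: "MH"
Token 3: backref(off=1, len=2) (overlapping!). Copied 'HH' from pos 1. Output: "MHHH"
Token 4: backref(off=1, len=1). Copied 'H' from pos 3. Output: "MHHHH"
Token 5: backref(off=1, len=1). Copied 'H' from pos 4. Output: "MHHHHH"
Token 6: literal('J'). Output: "MHHHHHJ"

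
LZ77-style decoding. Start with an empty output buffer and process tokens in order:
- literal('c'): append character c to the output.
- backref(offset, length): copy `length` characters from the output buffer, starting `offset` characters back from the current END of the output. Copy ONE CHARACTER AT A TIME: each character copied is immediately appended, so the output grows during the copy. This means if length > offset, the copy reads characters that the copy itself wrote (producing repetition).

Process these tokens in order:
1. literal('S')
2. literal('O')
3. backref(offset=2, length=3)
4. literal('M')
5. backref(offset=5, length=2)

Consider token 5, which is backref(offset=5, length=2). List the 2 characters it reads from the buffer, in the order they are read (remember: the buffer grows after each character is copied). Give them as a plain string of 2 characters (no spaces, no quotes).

Token 1: literal('S'). Output: "S"
Token 2: literal('O'). Output: "SO"
Token 3: backref(off=2, len=3) (overlapping!). Copied 'SOS' from pos 0. Output: "SOSOS"
Token 4: literal('M'). Output: "SOSOSM"
Token 5: backref(off=5, len=2). Buffer before: "SOSOSM" (len 6)
  byte 1: read out[1]='O', append. Buffer now: "SOSOSMO"
  byte 2: read out[2]='S', append. Buffer now: "SOSOSMOS"

Answer: OS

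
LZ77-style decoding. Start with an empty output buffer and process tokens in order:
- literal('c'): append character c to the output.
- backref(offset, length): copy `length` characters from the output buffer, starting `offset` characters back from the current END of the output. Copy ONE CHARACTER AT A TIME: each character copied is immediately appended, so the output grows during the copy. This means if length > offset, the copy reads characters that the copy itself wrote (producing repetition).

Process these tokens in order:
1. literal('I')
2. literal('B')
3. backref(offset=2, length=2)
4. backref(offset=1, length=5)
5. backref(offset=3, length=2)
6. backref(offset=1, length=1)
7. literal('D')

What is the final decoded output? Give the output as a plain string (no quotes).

Token 1: literal('I'). Output: "I"
Token 2: literal('B'). Output: "IB"
Token 3: backref(off=2, len=2). Copied 'IB' from pos 0. Output: "IBIB"
Token 4: backref(off=1, len=5) (overlapping!). Copied 'BBBBB' from pos 3. Output: "IBIBBBBBB"
Token 5: backref(off=3, len=2). Copied 'BB' from pos 6. Output: "IBIBBBBBBBB"
Token 6: backref(off=1, len=1). Copied 'B' from pos 10. Output: "IBIBBBBBBBBB"
Token 7: literal('D'). Output: "IBIBBBBBBBBBD"

Answer: IBIBBBBBBBBBD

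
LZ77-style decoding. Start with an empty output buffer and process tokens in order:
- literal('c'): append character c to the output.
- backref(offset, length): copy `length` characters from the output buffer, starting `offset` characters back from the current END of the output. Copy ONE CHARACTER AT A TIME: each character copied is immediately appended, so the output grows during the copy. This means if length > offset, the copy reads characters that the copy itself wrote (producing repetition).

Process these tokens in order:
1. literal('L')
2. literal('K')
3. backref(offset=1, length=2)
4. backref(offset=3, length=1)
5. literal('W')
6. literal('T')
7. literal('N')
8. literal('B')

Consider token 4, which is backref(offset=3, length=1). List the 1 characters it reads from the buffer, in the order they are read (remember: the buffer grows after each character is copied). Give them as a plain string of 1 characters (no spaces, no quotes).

Token 1: literal('L'). Output: "L"
Token 2: literal('K'). Output: "LK"
Token 3: backref(off=1, len=2) (overlapping!). Copied 'KK' from pos 1. Output: "LKKK"
Token 4: backref(off=3, len=1). Buffer before: "LKKK" (len 4)
  byte 1: read out[1]='K', append. Buffer now: "LKKKK"

Answer: K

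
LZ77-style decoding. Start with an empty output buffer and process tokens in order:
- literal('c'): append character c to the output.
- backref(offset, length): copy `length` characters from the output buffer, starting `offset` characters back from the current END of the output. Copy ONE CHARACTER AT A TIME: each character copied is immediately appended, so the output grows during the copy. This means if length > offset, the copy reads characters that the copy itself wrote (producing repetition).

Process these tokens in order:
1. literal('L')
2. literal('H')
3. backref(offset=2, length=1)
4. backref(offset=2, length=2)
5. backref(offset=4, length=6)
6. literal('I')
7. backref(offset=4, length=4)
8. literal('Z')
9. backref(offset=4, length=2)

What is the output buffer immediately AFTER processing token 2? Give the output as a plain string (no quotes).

Token 1: literal('L'). Output: "L"
Token 2: literal('H'). Output: "LH"

Answer: LH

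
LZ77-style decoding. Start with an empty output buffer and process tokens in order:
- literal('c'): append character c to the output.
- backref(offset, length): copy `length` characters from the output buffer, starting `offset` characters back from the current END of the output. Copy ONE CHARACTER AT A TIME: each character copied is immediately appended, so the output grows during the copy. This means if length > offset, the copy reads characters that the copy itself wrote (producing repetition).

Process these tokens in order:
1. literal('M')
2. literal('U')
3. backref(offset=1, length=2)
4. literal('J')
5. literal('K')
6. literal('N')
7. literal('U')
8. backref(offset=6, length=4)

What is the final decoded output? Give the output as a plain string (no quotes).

Token 1: literal('M'). Output: "M"
Token 2: literal('U'). Output: "MU"
Token 3: backref(off=1, len=2) (overlapping!). Copied 'UU' from pos 1. Output: "MUUU"
Token 4: literal('J'). Output: "MUUUJ"
Token 5: literal('K'). Output: "MUUUJK"
Token 6: literal('N'). Output: "MUUUJKN"
Token 7: literal('U'). Output: "MUUUJKNU"
Token 8: backref(off=6, len=4). Copied 'UUJK' from pos 2. Output: "MUUUJKNUUUJK"

Answer: MUUUJKNUUUJK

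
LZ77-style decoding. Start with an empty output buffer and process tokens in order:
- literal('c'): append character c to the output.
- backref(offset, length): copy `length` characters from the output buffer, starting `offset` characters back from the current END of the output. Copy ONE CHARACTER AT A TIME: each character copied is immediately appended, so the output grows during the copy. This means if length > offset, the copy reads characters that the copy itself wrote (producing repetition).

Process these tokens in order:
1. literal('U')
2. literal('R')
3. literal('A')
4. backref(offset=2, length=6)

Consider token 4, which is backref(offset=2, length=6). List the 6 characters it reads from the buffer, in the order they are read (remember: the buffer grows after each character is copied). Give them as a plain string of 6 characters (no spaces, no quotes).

Answer: RARARA

Derivation:
Token 1: literal('U'). Output: "U"
Token 2: literal('R'). Output: "UR"
Token 3: literal('A'). Output: "URA"
Token 4: backref(off=2, len=6). Buffer before: "URA" (len 3)
  byte 1: read out[1]='R', append. Buffer now: "URAR"
  byte 2: read out[2]='A', append. Buffer now: "URARA"
  byte 3: read out[3]='R', append. Buffer now: "URARAR"
  byte 4: read out[4]='A', append. Buffer now: "URARARA"
  byte 5: read out[5]='R', append. Buffer now: "URARARAR"
  byte 6: read out[6]='A', append. Buffer now: "URARARARA"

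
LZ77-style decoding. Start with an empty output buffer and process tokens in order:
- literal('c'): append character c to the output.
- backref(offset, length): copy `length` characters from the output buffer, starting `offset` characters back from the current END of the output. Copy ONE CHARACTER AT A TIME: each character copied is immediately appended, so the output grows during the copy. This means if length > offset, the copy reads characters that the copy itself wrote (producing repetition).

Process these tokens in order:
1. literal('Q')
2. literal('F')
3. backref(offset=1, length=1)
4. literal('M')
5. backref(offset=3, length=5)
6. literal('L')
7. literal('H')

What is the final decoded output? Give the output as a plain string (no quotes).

Answer: QFFMFFMFFLH

Derivation:
Token 1: literal('Q'). Output: "Q"
Token 2: literal('F'). Output: "QF"
Token 3: backref(off=1, len=1). Copied 'F' from pos 1. Output: "QFF"
Token 4: literal('M'). Output: "QFFM"
Token 5: backref(off=3, len=5) (overlapping!). Copied 'FFMFF' from pos 1. Output: "QFFMFFMFF"
Token 6: literal('L'). Output: "QFFMFFMFFL"
Token 7: literal('H'). Output: "QFFMFFMFFLH"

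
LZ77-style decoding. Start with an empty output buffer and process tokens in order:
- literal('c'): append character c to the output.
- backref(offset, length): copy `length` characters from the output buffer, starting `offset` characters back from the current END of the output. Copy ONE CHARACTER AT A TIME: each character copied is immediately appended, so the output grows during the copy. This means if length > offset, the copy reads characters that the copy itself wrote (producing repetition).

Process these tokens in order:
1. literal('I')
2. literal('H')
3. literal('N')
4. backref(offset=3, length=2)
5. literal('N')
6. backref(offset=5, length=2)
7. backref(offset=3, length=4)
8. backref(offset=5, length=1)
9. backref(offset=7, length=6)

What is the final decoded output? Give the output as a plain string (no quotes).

Token 1: literal('I'). Output: "I"
Token 2: literal('H'). Output: "IH"
Token 3: literal('N'). Output: "IHN"
Token 4: backref(off=3, len=2). Copied 'IH' from pos 0. Output: "IHNIH"
Token 5: literal('N'). Output: "IHNIHN"
Token 6: backref(off=5, len=2). Copied 'HN' from pos 1. Output: "IHNIHNHN"
Token 7: backref(off=3, len=4) (overlapping!). Copied 'NHNN' from pos 5. Output: "IHNIHNHNNHNN"
Token 8: backref(off=5, len=1). Copied 'N' from pos 7. Output: "IHNIHNHNNHNNN"
Token 9: backref(off=7, len=6). Copied 'HNNHNN' from pos 6. Output: "IHNIHNHNNHNNNHNNHNN"

Answer: IHNIHNHNNHNNNHNNHNN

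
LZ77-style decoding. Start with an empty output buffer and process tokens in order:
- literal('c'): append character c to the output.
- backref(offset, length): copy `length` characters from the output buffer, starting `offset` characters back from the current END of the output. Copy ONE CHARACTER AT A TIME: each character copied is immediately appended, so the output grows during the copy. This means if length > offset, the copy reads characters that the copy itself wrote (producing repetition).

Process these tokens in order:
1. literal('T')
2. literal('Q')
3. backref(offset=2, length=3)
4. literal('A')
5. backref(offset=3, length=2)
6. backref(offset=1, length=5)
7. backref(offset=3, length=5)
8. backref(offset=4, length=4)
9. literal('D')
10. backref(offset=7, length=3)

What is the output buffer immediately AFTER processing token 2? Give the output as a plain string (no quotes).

Answer: TQ

Derivation:
Token 1: literal('T'). Output: "T"
Token 2: literal('Q'). Output: "TQ"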